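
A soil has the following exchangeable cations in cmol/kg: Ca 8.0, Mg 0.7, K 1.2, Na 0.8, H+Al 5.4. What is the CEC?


Step 1: CEC = Ca + Mg + K + Na + (H+Al)
Step 2: CEC = 8.0 + 0.7 + 1.2 + 0.8 + 5.4
Step 3: CEC = 16.1 cmol/kg

16.1


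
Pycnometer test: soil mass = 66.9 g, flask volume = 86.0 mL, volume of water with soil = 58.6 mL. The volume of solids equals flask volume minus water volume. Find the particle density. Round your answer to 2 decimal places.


Step 1: Volume of solids = flask volume - water volume with soil
Step 2: V_solids = 86.0 - 58.6 = 27.4 mL
Step 3: Particle density = mass / V_solids = 66.9 / 27.4 = 2.44 g/cm^3

2.44


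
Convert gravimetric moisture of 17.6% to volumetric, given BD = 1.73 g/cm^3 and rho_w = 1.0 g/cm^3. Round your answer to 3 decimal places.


Step 1: theta = (w / 100) * BD / rho_w
Step 2: theta = (17.6 / 100) * 1.73 / 1.0
Step 3: theta = 0.176 * 1.73
Step 4: theta = 0.304

0.304


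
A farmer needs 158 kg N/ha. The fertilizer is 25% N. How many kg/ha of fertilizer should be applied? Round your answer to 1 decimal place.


Step 1: Fertilizer rate = target N / (N content / 100)
Step 2: Rate = 158 / (25 / 100)
Step 3: Rate = 158 / 0.25
Step 4: Rate = 632.0 kg/ha

632.0


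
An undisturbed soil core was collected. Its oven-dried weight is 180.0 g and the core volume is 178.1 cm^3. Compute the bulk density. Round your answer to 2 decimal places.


Step 1: Identify the formula: BD = dry mass / volume
Step 2: Substitute values: BD = 180.0 / 178.1
Step 3: BD = 1.01 g/cm^3

1.01


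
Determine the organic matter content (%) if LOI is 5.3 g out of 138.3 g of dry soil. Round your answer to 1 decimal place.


Step 1: OM% = 100 * LOI / sample mass
Step 2: OM = 100 * 5.3 / 138.3
Step 3: OM = 3.8%

3.8


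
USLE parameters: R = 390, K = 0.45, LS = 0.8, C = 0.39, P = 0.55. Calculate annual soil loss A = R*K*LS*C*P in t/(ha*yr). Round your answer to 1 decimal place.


Step 1: A = R * K * LS * C * P
Step 2: R * K = 390 * 0.45 = 175.5
Step 3: (R*K) * LS = 175.5 * 0.8 = 140.4
Step 4: * C * P = 140.4 * 0.39 * 0.55 = 30.1
Step 5: A = 30.1 t/(ha*yr)

30.1


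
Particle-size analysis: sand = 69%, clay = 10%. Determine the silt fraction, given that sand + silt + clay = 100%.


Step 1: sand + silt + clay = 100%
Step 2: silt = 100 - sand - clay
Step 3: silt = 100 - 69 - 10
Step 4: silt = 21%

21


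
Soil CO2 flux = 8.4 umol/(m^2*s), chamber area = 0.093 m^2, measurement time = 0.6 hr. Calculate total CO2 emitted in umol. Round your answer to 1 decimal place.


Step 1: Convert time to seconds: 0.6 hr * 3600 = 2160.0 s
Step 2: Total = flux * area * time_s
Step 3: Total = 8.4 * 0.093 * 2160.0
Step 4: Total = 1687.4 umol

1687.4


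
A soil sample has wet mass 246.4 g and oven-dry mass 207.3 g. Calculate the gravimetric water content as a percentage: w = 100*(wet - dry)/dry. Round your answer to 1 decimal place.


Step 1: Water mass = wet - dry = 246.4 - 207.3 = 39.1 g
Step 2: w = 100 * water mass / dry mass
Step 3: w = 100 * 39.1 / 207.3 = 18.9%

18.9


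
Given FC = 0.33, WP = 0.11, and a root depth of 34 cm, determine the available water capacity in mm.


Step 1: Available water = (FC - WP) * depth * 10
Step 2: AW = (0.33 - 0.11) * 34 * 10
Step 3: AW = 0.22 * 34 * 10
Step 4: AW = 74.8 mm

74.8


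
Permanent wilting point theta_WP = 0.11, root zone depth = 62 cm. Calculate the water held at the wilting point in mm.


Step 1: Water (mm) = theta_WP * depth * 10
Step 2: Water = 0.11 * 62 * 10
Step 3: Water = 68.2 mm

68.2


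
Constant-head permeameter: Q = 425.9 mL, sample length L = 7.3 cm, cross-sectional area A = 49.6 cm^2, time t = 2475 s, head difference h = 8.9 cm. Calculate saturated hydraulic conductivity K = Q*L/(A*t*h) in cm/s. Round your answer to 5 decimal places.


Step 1: K = Q * L / (A * t * h)
Step 2: Numerator = 425.9 * 7.3 = 3109.07
Step 3: Denominator = 49.6 * 2475 * 8.9 = 1092564.0
Step 4: K = 3109.07 / 1092564.0 = 0.00285 cm/s

0.00285


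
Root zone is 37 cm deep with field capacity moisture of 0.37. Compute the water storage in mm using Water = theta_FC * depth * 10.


Step 1: Water (mm) = theta_FC * depth (cm) * 10
Step 2: Water = 0.37 * 37 * 10
Step 3: Water = 136.9 mm

136.9


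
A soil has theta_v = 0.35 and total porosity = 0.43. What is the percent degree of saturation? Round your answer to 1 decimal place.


Step 1: S = 100 * theta_v / n
Step 2: S = 100 * 0.35 / 0.43
Step 3: S = 81.4%

81.4


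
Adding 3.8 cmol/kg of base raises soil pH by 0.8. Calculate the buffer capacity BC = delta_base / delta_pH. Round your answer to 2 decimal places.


Step 1: BC = change in base / change in pH
Step 2: BC = 3.8 / 0.8
Step 3: BC = 4.75 cmol/(kg*pH unit)

4.75


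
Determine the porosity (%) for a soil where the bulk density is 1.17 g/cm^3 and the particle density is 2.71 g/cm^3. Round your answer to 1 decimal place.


Step 1: Formula: n = 100 * (1 - BD / PD)
Step 2: n = 100 * (1 - 1.17 / 2.71)
Step 3: n = 100 * (1 - 0.43173)
Step 4: n = 56.8%

56.8


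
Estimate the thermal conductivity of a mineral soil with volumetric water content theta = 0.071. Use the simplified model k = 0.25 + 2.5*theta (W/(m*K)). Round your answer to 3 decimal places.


Step 1: k = 0.25 + 2.5 * theta
Step 2: k = 0.25 + 2.5 * 0.071
Step 3: k = 0.25 + 0.178
Step 4: k = 0.428 W/(m*K)

0.428


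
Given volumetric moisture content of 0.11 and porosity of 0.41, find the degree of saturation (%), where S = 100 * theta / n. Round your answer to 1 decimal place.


Step 1: S = 100 * theta_v / n
Step 2: S = 100 * 0.11 / 0.41
Step 3: S = 26.8%

26.8


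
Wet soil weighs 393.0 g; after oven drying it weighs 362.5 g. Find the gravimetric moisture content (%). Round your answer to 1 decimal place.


Step 1: Water mass = wet - dry = 393.0 - 362.5 = 30.5 g
Step 2: w = 100 * water mass / dry mass
Step 3: w = 100 * 30.5 / 362.5 = 8.4%

8.4


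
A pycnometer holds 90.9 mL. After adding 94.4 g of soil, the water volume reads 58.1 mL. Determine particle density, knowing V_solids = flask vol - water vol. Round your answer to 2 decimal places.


Step 1: Volume of solids = flask volume - water volume with soil
Step 2: V_solids = 90.9 - 58.1 = 32.8 mL
Step 3: Particle density = mass / V_solids = 94.4 / 32.8 = 2.88 g/cm^3

2.88


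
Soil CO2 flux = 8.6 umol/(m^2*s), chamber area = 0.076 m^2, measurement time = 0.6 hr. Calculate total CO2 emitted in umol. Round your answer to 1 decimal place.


Step 1: Convert time to seconds: 0.6 hr * 3600 = 2160.0 s
Step 2: Total = flux * area * time_s
Step 3: Total = 8.6 * 0.076 * 2160.0
Step 4: Total = 1411.8 umol

1411.8


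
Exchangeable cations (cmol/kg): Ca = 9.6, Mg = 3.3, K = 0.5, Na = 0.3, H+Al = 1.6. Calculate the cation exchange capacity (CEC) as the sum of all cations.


Step 1: CEC = Ca + Mg + K + Na + (H+Al)
Step 2: CEC = 9.6 + 3.3 + 0.5 + 0.3 + 1.6
Step 3: CEC = 15.3 cmol/kg

15.3


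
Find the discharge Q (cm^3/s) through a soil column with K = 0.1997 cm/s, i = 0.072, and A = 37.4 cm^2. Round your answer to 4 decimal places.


Step 1: Apply Darcy's law: Q = K * i * A
Step 2: Q = 0.1997 * 0.072 * 37.4
Step 3: Q = 0.5378 cm^3/s

0.5378


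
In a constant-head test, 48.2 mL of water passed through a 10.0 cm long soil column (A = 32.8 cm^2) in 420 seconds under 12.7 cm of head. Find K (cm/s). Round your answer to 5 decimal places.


Step 1: K = Q * L / (A * t * h)
Step 2: Numerator = 48.2 * 10.0 = 482.0
Step 3: Denominator = 32.8 * 420 * 12.7 = 174955.2
Step 4: K = 482.0 / 174955.2 = 0.00275 cm/s

0.00275


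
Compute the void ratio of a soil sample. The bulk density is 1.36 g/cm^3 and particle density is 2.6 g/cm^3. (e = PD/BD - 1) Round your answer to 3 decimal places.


Step 1: e = PD / BD - 1
Step 2: e = 2.6 / 1.36 - 1
Step 3: e = 1.91176 - 1
Step 4: e = 0.912

0.912


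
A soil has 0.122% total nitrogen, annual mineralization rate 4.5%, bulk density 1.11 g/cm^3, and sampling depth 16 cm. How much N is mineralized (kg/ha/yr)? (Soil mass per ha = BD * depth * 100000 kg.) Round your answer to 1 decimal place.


Step 1: Soil mass per ha = BD * depth * 100000 = 1.11 * 16 * 100000 = 1776000 kg
Step 2: Total N pool = soil mass * N%/100 = 1776000 * 0.122/100 = 2166.72 kg/ha
Step 3: N mineralized = N pool * rate%/100 = 2166.72 * 4.5/100 = 97.5 kg/ha/yr

97.5


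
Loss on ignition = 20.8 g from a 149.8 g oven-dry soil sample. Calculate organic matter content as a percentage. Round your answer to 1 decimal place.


Step 1: OM% = 100 * LOI / sample mass
Step 2: OM = 100 * 20.8 / 149.8
Step 3: OM = 13.9%

13.9


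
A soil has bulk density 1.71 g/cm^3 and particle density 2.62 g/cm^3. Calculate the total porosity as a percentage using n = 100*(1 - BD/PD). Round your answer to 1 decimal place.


Step 1: Formula: n = 100 * (1 - BD / PD)
Step 2: n = 100 * (1 - 1.71 / 2.62)
Step 3: n = 100 * (1 - 0.65267)
Step 4: n = 34.7%

34.7


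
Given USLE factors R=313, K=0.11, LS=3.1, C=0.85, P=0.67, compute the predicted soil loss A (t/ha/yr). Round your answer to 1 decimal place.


Step 1: A = R * K * LS * C * P
Step 2: R * K = 313 * 0.11 = 34.43
Step 3: (R*K) * LS = 34.43 * 3.1 = 106.733
Step 4: * C * P = 106.733 * 0.85 * 0.67 = 60.8
Step 5: A = 60.8 t/(ha*yr)

60.8


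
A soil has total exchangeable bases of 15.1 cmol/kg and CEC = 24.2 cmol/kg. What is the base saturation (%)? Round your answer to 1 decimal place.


Step 1: BS = 100 * (sum of bases) / CEC
Step 2: BS = 100 * 15.1 / 24.2
Step 3: BS = 62.4%

62.4


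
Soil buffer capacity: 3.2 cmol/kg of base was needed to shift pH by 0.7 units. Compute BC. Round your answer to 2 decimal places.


Step 1: BC = change in base / change in pH
Step 2: BC = 3.2 / 0.7
Step 3: BC = 4.57 cmol/(kg*pH unit)

4.57


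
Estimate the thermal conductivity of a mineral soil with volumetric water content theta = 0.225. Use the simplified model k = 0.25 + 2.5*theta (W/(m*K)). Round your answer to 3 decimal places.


Step 1: k = 0.25 + 2.5 * theta
Step 2: k = 0.25 + 2.5 * 0.225
Step 3: k = 0.25 + 0.563
Step 4: k = 0.813 W/(m*K)

0.813


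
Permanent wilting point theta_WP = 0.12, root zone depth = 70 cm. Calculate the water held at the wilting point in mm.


Step 1: Water (mm) = theta_WP * depth * 10
Step 2: Water = 0.12 * 70 * 10
Step 3: Water = 84.0 mm

84.0


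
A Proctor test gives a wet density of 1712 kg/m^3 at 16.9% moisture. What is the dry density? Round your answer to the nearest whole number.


Step 1: Dry density = wet density / (1 + w/100)
Step 2: Dry density = 1712 / (1 + 16.9/100)
Step 3: Dry density = 1712 / 1.169
Step 4: Dry density = 1464 kg/m^3

1464


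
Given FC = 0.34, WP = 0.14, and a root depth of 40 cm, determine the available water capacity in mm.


Step 1: Available water = (FC - WP) * depth * 10
Step 2: AW = (0.34 - 0.14) * 40 * 10
Step 3: AW = 0.2 * 40 * 10
Step 4: AW = 80.0 mm

80.0


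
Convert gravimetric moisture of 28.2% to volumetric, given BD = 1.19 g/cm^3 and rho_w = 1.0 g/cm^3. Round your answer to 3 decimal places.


Step 1: theta = (w / 100) * BD / rho_w
Step 2: theta = (28.2 / 100) * 1.19 / 1.0
Step 3: theta = 0.282 * 1.19
Step 4: theta = 0.336

0.336


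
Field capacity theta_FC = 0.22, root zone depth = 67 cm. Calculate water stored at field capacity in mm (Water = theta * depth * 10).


Step 1: Water (mm) = theta_FC * depth (cm) * 10
Step 2: Water = 0.22 * 67 * 10
Step 3: Water = 147.4 mm

147.4


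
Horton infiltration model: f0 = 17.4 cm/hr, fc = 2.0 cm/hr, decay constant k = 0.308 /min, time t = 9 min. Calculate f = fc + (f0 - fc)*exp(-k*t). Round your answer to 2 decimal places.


Step 1: f = fc + (f0 - fc) * exp(-k * t)
Step 2: exp(-0.308 * 9) = 0.062537
Step 3: f = 2.0 + (17.4 - 2.0) * 0.062537
Step 4: f = 2.0 + 15.4 * 0.062537
Step 5: f = 2.96 cm/hr

2.96


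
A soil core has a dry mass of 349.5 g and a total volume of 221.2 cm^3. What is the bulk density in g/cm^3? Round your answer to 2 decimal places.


Step 1: Identify the formula: BD = dry mass / volume
Step 2: Substitute values: BD = 349.5 / 221.2
Step 3: BD = 1.58 g/cm^3

1.58


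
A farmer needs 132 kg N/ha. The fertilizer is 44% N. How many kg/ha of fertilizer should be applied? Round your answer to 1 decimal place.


Step 1: Fertilizer rate = target N / (N content / 100)
Step 2: Rate = 132 / (44 / 100)
Step 3: Rate = 132 / 0.44
Step 4: Rate = 300.0 kg/ha

300.0


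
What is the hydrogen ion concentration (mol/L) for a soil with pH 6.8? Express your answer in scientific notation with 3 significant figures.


Step 1: [H+] = 10^(-pH)
Step 2: [H+] = 10^(-6.8)
Step 3: [H+] = 1.58e-07 mol/L

1.58e-07


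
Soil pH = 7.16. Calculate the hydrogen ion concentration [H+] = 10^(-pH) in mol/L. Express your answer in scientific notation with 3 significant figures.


Step 1: [H+] = 10^(-pH)
Step 2: [H+] = 10^(-7.16)
Step 3: [H+] = 6.92e-08 mol/L

6.92e-08


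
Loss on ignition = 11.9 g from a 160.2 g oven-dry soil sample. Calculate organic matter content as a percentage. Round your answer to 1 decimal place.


Step 1: OM% = 100 * LOI / sample mass
Step 2: OM = 100 * 11.9 / 160.2
Step 3: OM = 7.4%

7.4


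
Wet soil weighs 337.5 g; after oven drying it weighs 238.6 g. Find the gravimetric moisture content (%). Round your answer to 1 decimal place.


Step 1: Water mass = wet - dry = 337.5 - 238.6 = 98.9 g
Step 2: w = 100 * water mass / dry mass
Step 3: w = 100 * 98.9 / 238.6 = 41.5%

41.5


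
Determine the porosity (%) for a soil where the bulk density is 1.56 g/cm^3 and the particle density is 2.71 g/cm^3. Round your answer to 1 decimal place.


Step 1: Formula: n = 100 * (1 - BD / PD)
Step 2: n = 100 * (1 - 1.56 / 2.71)
Step 3: n = 100 * (1 - 0.57565)
Step 4: n = 42.4%

42.4


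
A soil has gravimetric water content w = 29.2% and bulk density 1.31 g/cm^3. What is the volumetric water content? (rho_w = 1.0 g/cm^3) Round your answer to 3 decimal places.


Step 1: theta = (w / 100) * BD / rho_w
Step 2: theta = (29.2 / 100) * 1.31 / 1.0
Step 3: theta = 0.292 * 1.31
Step 4: theta = 0.383

0.383


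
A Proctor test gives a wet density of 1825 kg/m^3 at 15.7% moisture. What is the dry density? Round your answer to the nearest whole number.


Step 1: Dry density = wet density / (1 + w/100)
Step 2: Dry density = 1825 / (1 + 15.7/100)
Step 3: Dry density = 1825 / 1.157
Step 4: Dry density = 1577 kg/m^3

1577


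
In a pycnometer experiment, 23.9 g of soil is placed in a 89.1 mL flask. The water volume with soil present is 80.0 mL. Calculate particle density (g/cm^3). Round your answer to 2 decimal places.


Step 1: Volume of solids = flask volume - water volume with soil
Step 2: V_solids = 89.1 - 80.0 = 9.1 mL
Step 3: Particle density = mass / V_solids = 23.9 / 9.1 = 2.63 g/cm^3

2.63


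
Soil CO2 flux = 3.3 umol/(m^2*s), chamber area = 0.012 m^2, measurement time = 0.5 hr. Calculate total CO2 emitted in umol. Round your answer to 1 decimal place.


Step 1: Convert time to seconds: 0.5 hr * 3600 = 1800.0 s
Step 2: Total = flux * area * time_s
Step 3: Total = 3.3 * 0.012 * 1800.0
Step 4: Total = 71.3 umol

71.3


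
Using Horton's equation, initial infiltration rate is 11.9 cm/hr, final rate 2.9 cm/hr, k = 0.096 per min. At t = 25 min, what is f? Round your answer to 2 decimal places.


Step 1: f = fc + (f0 - fc) * exp(-k * t)
Step 2: exp(-0.096 * 25) = 0.090718
Step 3: f = 2.9 + (11.9 - 2.9) * 0.090718
Step 4: f = 2.9 + 9.0 * 0.090718
Step 5: f = 3.72 cm/hr

3.72


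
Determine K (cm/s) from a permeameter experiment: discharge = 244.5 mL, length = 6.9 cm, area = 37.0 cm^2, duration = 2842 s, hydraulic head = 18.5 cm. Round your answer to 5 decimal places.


Step 1: K = Q * L / (A * t * h)
Step 2: Numerator = 244.5 * 6.9 = 1687.05
Step 3: Denominator = 37.0 * 2842 * 18.5 = 1945349.0
Step 4: K = 1687.05 / 1945349.0 = 0.00087 cm/s

0.00087


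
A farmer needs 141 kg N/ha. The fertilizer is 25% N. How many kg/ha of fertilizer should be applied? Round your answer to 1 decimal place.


Step 1: Fertilizer rate = target N / (N content / 100)
Step 2: Rate = 141 / (25 / 100)
Step 3: Rate = 141 / 0.25
Step 4: Rate = 564.0 kg/ha

564.0


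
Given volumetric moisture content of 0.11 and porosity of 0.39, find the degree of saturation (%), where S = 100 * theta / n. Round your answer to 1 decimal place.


Step 1: S = 100 * theta_v / n
Step 2: S = 100 * 0.11 / 0.39
Step 3: S = 28.2%

28.2


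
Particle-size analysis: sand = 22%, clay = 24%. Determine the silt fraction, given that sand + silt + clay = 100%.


Step 1: sand + silt + clay = 100%
Step 2: silt = 100 - sand - clay
Step 3: silt = 100 - 22 - 24
Step 4: silt = 54%

54


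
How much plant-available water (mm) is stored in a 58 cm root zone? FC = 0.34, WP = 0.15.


Step 1: Available water = (FC - WP) * depth * 10
Step 2: AW = (0.34 - 0.15) * 58 * 10
Step 3: AW = 0.19 * 58 * 10
Step 4: AW = 110.2 mm

110.2


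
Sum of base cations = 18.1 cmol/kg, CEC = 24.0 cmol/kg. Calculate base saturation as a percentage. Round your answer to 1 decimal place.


Step 1: BS = 100 * (sum of bases) / CEC
Step 2: BS = 100 * 18.1 / 24.0
Step 3: BS = 75.4%

75.4


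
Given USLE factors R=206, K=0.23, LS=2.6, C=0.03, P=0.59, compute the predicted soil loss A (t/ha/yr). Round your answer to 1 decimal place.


Step 1: A = R * K * LS * C * P
Step 2: R * K = 206 * 0.23 = 47.38
Step 3: (R*K) * LS = 47.38 * 2.6 = 123.188
Step 4: * C * P = 123.188 * 0.03 * 0.59 = 2.2
Step 5: A = 2.2 t/(ha*yr)

2.2


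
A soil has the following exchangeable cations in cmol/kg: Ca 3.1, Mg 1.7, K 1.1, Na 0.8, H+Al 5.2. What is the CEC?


Step 1: CEC = Ca + Mg + K + Na + (H+Al)
Step 2: CEC = 3.1 + 1.7 + 1.1 + 0.8 + 5.2
Step 3: CEC = 11.9 cmol/kg

11.9


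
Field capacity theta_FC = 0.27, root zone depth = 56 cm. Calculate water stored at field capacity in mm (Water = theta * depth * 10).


Step 1: Water (mm) = theta_FC * depth (cm) * 10
Step 2: Water = 0.27 * 56 * 10
Step 3: Water = 151.2 mm

151.2


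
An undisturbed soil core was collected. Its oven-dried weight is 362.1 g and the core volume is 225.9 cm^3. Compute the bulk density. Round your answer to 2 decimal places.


Step 1: Identify the formula: BD = dry mass / volume
Step 2: Substitute values: BD = 362.1 / 225.9
Step 3: BD = 1.6 g/cm^3

1.6


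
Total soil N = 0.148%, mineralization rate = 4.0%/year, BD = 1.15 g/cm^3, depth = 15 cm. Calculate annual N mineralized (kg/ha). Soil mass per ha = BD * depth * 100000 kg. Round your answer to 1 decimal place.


Step 1: Soil mass per ha = BD * depth * 100000 = 1.15 * 15 * 100000 = 1725000 kg
Step 2: Total N pool = soil mass * N%/100 = 1725000 * 0.148/100 = 2553.0 kg/ha
Step 3: N mineralized = N pool * rate%/100 = 2553.0 * 4.0/100 = 102.1 kg/ha/yr

102.1


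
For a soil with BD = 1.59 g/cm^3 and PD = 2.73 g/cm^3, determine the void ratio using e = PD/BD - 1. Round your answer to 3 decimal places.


Step 1: e = PD / BD - 1
Step 2: e = 2.73 / 1.59 - 1
Step 3: e = 1.71698 - 1
Step 4: e = 0.717

0.717


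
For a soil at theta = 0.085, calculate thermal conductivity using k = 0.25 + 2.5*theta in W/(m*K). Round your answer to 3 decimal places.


Step 1: k = 0.25 + 2.5 * theta
Step 2: k = 0.25 + 2.5 * 0.085
Step 3: k = 0.25 + 0.213
Step 4: k = 0.463 W/(m*K)

0.463


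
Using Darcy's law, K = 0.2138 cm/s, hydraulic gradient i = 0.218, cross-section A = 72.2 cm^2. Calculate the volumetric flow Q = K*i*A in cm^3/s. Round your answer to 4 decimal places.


Step 1: Apply Darcy's law: Q = K * i * A
Step 2: Q = 0.2138 * 0.218 * 72.2
Step 3: Q = 3.3651 cm^3/s

3.3651


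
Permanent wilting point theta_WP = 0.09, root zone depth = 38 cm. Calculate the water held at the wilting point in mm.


Step 1: Water (mm) = theta_WP * depth * 10
Step 2: Water = 0.09 * 38 * 10
Step 3: Water = 34.2 mm

34.2


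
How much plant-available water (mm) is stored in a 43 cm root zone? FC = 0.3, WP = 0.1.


Step 1: Available water = (FC - WP) * depth * 10
Step 2: AW = (0.3 - 0.1) * 43 * 10
Step 3: AW = 0.2 * 43 * 10
Step 4: AW = 86.0 mm

86.0


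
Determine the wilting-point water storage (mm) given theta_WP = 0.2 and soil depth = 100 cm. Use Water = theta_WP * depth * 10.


Step 1: Water (mm) = theta_WP * depth * 10
Step 2: Water = 0.2 * 100 * 10
Step 3: Water = 200.0 mm

200.0


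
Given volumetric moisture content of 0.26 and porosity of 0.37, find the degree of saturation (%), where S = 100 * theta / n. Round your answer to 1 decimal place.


Step 1: S = 100 * theta_v / n
Step 2: S = 100 * 0.26 / 0.37
Step 3: S = 70.3%

70.3


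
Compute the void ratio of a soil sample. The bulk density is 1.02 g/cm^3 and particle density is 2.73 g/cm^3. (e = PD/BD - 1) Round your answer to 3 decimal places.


Step 1: e = PD / BD - 1
Step 2: e = 2.73 / 1.02 - 1
Step 3: e = 2.67647 - 1
Step 4: e = 1.676

1.676


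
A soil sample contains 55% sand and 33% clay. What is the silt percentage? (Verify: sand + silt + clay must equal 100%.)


Step 1: sand + silt + clay = 100%
Step 2: silt = 100 - sand - clay
Step 3: silt = 100 - 55 - 33
Step 4: silt = 12%

12


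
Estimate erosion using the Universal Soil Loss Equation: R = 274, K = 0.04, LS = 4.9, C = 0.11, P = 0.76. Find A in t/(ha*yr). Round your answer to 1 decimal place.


Step 1: A = R * K * LS * C * P
Step 2: R * K = 274 * 0.04 = 10.96
Step 3: (R*K) * LS = 10.96 * 4.9 = 53.704
Step 4: * C * P = 53.704 * 0.11 * 0.76 = 4.5
Step 5: A = 4.5 t/(ha*yr)

4.5


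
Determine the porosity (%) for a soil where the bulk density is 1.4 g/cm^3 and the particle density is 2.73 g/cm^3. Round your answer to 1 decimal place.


Step 1: Formula: n = 100 * (1 - BD / PD)
Step 2: n = 100 * (1 - 1.4 / 2.73)
Step 3: n = 100 * (1 - 0.51282)
Step 4: n = 48.7%

48.7


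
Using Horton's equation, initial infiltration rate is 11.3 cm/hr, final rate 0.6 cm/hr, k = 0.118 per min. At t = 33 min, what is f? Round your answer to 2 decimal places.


Step 1: f = fc + (f0 - fc) * exp(-k * t)
Step 2: exp(-0.118 * 33) = 0.020364
Step 3: f = 0.6 + (11.3 - 0.6) * 0.020364
Step 4: f = 0.6 + 10.7 * 0.020364
Step 5: f = 0.82 cm/hr

0.82


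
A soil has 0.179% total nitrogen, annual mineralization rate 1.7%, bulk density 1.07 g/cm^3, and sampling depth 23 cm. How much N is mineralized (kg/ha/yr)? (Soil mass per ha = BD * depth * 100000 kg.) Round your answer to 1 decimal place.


Step 1: Soil mass per ha = BD * depth * 100000 = 1.07 * 23 * 100000 = 2461000 kg
Step 2: Total N pool = soil mass * N%/100 = 2461000 * 0.179/100 = 4405.19 kg/ha
Step 3: N mineralized = N pool * rate%/100 = 4405.19 * 1.7/100 = 74.9 kg/ha/yr

74.9


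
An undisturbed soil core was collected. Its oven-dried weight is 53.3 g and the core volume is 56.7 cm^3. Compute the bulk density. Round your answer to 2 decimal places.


Step 1: Identify the formula: BD = dry mass / volume
Step 2: Substitute values: BD = 53.3 / 56.7
Step 3: BD = 0.94 g/cm^3

0.94


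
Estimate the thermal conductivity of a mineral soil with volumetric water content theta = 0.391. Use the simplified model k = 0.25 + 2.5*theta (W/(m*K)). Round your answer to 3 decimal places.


Step 1: k = 0.25 + 2.5 * theta
Step 2: k = 0.25 + 2.5 * 0.391
Step 3: k = 0.25 + 0.978
Step 4: k = 1.228 W/(m*K)

1.228


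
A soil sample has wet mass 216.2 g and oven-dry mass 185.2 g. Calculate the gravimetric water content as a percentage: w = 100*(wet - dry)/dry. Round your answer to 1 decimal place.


Step 1: Water mass = wet - dry = 216.2 - 185.2 = 31.0 g
Step 2: w = 100 * water mass / dry mass
Step 3: w = 100 * 31.0 / 185.2 = 16.7%

16.7


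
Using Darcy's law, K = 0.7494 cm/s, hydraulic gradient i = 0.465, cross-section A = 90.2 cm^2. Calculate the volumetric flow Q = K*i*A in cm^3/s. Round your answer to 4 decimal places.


Step 1: Apply Darcy's law: Q = K * i * A
Step 2: Q = 0.7494 * 0.465 * 90.2
Step 3: Q = 31.4321 cm^3/s

31.4321


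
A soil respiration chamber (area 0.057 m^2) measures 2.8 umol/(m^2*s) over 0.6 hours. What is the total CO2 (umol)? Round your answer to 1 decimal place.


Step 1: Convert time to seconds: 0.6 hr * 3600 = 2160.0 s
Step 2: Total = flux * area * time_s
Step 3: Total = 2.8 * 0.057 * 2160.0
Step 4: Total = 344.7 umol

344.7


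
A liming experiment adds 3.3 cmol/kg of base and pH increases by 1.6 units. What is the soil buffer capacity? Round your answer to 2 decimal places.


Step 1: BC = change in base / change in pH
Step 2: BC = 3.3 / 1.6
Step 3: BC = 2.06 cmol/(kg*pH unit)

2.06


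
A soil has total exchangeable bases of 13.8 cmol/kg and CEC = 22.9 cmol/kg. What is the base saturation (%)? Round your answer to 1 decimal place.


Step 1: BS = 100 * (sum of bases) / CEC
Step 2: BS = 100 * 13.8 / 22.9
Step 3: BS = 60.3%

60.3


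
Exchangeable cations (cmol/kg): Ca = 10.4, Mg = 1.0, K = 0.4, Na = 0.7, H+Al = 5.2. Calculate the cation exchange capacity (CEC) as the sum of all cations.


Step 1: CEC = Ca + Mg + K + Na + (H+Al)
Step 2: CEC = 10.4 + 1.0 + 0.4 + 0.7 + 5.2
Step 3: CEC = 17.7 cmol/kg

17.7


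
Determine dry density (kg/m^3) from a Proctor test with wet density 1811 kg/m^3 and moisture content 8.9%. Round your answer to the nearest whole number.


Step 1: Dry density = wet density / (1 + w/100)
Step 2: Dry density = 1811 / (1 + 8.9/100)
Step 3: Dry density = 1811 / 1.089
Step 4: Dry density = 1663 kg/m^3

1663


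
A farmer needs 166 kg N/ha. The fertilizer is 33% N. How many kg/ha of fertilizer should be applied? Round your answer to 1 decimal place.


Step 1: Fertilizer rate = target N / (N content / 100)
Step 2: Rate = 166 / (33 / 100)
Step 3: Rate = 166 / 0.33
Step 4: Rate = 503.0 kg/ha

503.0


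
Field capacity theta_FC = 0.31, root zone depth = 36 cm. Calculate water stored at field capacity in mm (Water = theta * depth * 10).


Step 1: Water (mm) = theta_FC * depth (cm) * 10
Step 2: Water = 0.31 * 36 * 10
Step 3: Water = 111.6 mm

111.6


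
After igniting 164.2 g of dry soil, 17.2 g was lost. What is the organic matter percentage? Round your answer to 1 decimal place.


Step 1: OM% = 100 * LOI / sample mass
Step 2: OM = 100 * 17.2 / 164.2
Step 3: OM = 10.5%

10.5


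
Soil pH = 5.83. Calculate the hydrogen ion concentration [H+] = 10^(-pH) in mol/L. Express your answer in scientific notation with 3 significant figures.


Step 1: [H+] = 10^(-pH)
Step 2: [H+] = 10^(-5.83)
Step 3: [H+] = 1.48e-06 mol/L

1.48e-06


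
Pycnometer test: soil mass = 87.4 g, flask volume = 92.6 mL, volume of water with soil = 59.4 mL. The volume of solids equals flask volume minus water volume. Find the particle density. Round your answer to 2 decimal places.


Step 1: Volume of solids = flask volume - water volume with soil
Step 2: V_solids = 92.6 - 59.4 = 33.2 mL
Step 3: Particle density = mass / V_solids = 87.4 / 33.2 = 2.63 g/cm^3

2.63


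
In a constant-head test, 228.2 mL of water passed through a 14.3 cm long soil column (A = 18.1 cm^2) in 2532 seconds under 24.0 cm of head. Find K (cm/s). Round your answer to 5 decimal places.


Step 1: K = Q * L / (A * t * h)
Step 2: Numerator = 228.2 * 14.3 = 3263.26
Step 3: Denominator = 18.1 * 2532 * 24.0 = 1099900.8
Step 4: K = 3263.26 / 1099900.8 = 0.00297 cm/s

0.00297


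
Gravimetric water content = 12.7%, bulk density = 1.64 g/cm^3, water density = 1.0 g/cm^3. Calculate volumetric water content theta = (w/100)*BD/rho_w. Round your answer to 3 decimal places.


Step 1: theta = (w / 100) * BD / rho_w
Step 2: theta = (12.7 / 100) * 1.64 / 1.0
Step 3: theta = 0.127 * 1.64
Step 4: theta = 0.208

0.208


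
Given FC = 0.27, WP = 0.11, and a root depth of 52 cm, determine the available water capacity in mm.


Step 1: Available water = (FC - WP) * depth * 10
Step 2: AW = (0.27 - 0.11) * 52 * 10
Step 3: AW = 0.16 * 52 * 10
Step 4: AW = 83.2 mm

83.2


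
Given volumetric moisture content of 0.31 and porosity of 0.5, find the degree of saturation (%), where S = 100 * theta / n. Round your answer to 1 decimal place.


Step 1: S = 100 * theta_v / n
Step 2: S = 100 * 0.31 / 0.5
Step 3: S = 62.0%

62.0


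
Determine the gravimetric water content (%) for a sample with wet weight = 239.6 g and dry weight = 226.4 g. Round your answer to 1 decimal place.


Step 1: Water mass = wet - dry = 239.6 - 226.4 = 13.2 g
Step 2: w = 100 * water mass / dry mass
Step 3: w = 100 * 13.2 / 226.4 = 5.8%

5.8


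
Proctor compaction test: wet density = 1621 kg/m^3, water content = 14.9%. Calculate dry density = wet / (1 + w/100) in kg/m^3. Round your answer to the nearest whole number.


Step 1: Dry density = wet density / (1 + w/100)
Step 2: Dry density = 1621 / (1 + 14.9/100)
Step 3: Dry density = 1621 / 1.149
Step 4: Dry density = 1411 kg/m^3

1411


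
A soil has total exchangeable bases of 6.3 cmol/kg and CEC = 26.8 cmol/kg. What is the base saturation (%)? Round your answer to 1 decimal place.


Step 1: BS = 100 * (sum of bases) / CEC
Step 2: BS = 100 * 6.3 / 26.8
Step 3: BS = 23.5%

23.5


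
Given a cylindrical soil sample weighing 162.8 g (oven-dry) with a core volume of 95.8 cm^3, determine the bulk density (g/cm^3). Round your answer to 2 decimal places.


Step 1: Identify the formula: BD = dry mass / volume
Step 2: Substitute values: BD = 162.8 / 95.8
Step 3: BD = 1.7 g/cm^3

1.7


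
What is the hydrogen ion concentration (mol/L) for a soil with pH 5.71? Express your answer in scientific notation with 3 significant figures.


Step 1: [H+] = 10^(-pH)
Step 2: [H+] = 10^(-5.71)
Step 3: [H+] = 1.95e-06 mol/L

1.95e-06


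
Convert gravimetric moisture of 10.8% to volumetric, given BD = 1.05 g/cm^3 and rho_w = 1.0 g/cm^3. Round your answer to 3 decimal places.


Step 1: theta = (w / 100) * BD / rho_w
Step 2: theta = (10.8 / 100) * 1.05 / 1.0
Step 3: theta = 0.108 * 1.05
Step 4: theta = 0.113

0.113


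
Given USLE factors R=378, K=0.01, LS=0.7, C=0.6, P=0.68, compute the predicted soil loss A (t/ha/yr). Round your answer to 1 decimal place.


Step 1: A = R * K * LS * C * P
Step 2: R * K = 378 * 0.01 = 3.78
Step 3: (R*K) * LS = 3.78 * 0.7 = 2.646
Step 4: * C * P = 2.646 * 0.6 * 0.68 = 1.1
Step 5: A = 1.1 t/(ha*yr)

1.1


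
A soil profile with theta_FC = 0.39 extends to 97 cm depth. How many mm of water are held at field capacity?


Step 1: Water (mm) = theta_FC * depth (cm) * 10
Step 2: Water = 0.39 * 97 * 10
Step 3: Water = 378.3 mm

378.3


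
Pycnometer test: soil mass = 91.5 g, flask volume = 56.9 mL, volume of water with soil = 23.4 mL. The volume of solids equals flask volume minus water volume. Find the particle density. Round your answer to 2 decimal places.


Step 1: Volume of solids = flask volume - water volume with soil
Step 2: V_solids = 56.9 - 23.4 = 33.5 mL
Step 3: Particle density = mass / V_solids = 91.5 / 33.5 = 2.73 g/cm^3

2.73


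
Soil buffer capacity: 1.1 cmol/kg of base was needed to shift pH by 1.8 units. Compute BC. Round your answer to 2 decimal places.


Step 1: BC = change in base / change in pH
Step 2: BC = 1.1 / 1.8
Step 3: BC = 0.61 cmol/(kg*pH unit)

0.61


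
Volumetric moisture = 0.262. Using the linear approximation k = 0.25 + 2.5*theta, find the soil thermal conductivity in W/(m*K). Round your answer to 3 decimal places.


Step 1: k = 0.25 + 2.5 * theta
Step 2: k = 0.25 + 2.5 * 0.262
Step 3: k = 0.25 + 0.655
Step 4: k = 0.905 W/(m*K)

0.905


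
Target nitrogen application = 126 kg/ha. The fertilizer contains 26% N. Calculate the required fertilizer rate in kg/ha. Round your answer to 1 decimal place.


Step 1: Fertilizer rate = target N / (N content / 100)
Step 2: Rate = 126 / (26 / 100)
Step 3: Rate = 126 / 0.26
Step 4: Rate = 484.6 kg/ha

484.6


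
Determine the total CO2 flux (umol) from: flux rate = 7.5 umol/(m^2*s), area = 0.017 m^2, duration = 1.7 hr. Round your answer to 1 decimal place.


Step 1: Convert time to seconds: 1.7 hr * 3600 = 6120.0 s
Step 2: Total = flux * area * time_s
Step 3: Total = 7.5 * 0.017 * 6120.0
Step 4: Total = 780.3 umol

780.3


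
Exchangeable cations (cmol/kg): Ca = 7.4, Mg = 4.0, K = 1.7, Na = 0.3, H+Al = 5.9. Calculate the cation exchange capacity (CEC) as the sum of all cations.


Step 1: CEC = Ca + Mg + K + Na + (H+Al)
Step 2: CEC = 7.4 + 4.0 + 1.7 + 0.3 + 5.9
Step 3: CEC = 19.3 cmol/kg

19.3


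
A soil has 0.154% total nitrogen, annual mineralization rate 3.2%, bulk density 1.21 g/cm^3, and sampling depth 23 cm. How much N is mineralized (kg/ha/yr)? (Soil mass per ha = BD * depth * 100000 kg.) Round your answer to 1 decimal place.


Step 1: Soil mass per ha = BD * depth * 100000 = 1.21 * 23 * 100000 = 2783000 kg
Step 2: Total N pool = soil mass * N%/100 = 2783000 * 0.154/100 = 4285.82 kg/ha
Step 3: N mineralized = N pool * rate%/100 = 4285.82 * 3.2/100 = 137.1 kg/ha/yr

137.1


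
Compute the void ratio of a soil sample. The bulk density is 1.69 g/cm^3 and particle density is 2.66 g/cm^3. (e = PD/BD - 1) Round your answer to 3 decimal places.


Step 1: e = PD / BD - 1
Step 2: e = 2.66 / 1.69 - 1
Step 3: e = 1.57396 - 1
Step 4: e = 0.574

0.574


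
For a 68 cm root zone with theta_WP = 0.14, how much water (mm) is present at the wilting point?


Step 1: Water (mm) = theta_WP * depth * 10
Step 2: Water = 0.14 * 68 * 10
Step 3: Water = 95.2 mm

95.2


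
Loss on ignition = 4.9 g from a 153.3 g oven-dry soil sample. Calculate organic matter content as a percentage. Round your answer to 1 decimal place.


Step 1: OM% = 100 * LOI / sample mass
Step 2: OM = 100 * 4.9 / 153.3
Step 3: OM = 3.2%

3.2


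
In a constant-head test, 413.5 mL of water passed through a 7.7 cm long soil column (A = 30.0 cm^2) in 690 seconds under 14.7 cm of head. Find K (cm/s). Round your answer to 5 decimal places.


Step 1: K = Q * L / (A * t * h)
Step 2: Numerator = 413.5 * 7.7 = 3183.95
Step 3: Denominator = 30.0 * 690 * 14.7 = 304290.0
Step 4: K = 3183.95 / 304290.0 = 0.01046 cm/s

0.01046


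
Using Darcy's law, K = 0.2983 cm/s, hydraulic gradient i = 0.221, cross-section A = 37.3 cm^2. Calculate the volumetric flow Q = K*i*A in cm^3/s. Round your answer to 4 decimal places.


Step 1: Apply Darcy's law: Q = K * i * A
Step 2: Q = 0.2983 * 0.221 * 37.3
Step 3: Q = 2.459 cm^3/s

2.459


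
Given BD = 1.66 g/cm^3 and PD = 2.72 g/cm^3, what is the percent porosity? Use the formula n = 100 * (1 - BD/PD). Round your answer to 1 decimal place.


Step 1: Formula: n = 100 * (1 - BD / PD)
Step 2: n = 100 * (1 - 1.66 / 2.72)
Step 3: n = 100 * (1 - 0.61029)
Step 4: n = 39.0%

39.0


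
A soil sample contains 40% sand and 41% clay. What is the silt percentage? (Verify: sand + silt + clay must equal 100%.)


Step 1: sand + silt + clay = 100%
Step 2: silt = 100 - sand - clay
Step 3: silt = 100 - 40 - 41
Step 4: silt = 19%

19


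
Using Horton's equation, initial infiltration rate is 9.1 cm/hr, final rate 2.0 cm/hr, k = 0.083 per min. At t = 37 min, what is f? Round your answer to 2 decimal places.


Step 1: f = fc + (f0 - fc) * exp(-k * t)
Step 2: exp(-0.083 * 37) = 0.046375
Step 3: f = 2.0 + (9.1 - 2.0) * 0.046375
Step 4: f = 2.0 + 7.1 * 0.046375
Step 5: f = 2.33 cm/hr

2.33


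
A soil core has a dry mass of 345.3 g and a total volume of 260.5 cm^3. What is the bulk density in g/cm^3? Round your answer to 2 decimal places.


Step 1: Identify the formula: BD = dry mass / volume
Step 2: Substitute values: BD = 345.3 / 260.5
Step 3: BD = 1.33 g/cm^3

1.33


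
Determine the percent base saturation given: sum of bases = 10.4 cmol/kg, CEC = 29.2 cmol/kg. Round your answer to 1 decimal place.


Step 1: BS = 100 * (sum of bases) / CEC
Step 2: BS = 100 * 10.4 / 29.2
Step 3: BS = 35.6%

35.6


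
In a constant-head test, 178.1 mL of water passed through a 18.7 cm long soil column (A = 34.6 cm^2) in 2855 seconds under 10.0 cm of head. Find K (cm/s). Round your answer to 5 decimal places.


Step 1: K = Q * L / (A * t * h)
Step 2: Numerator = 178.1 * 18.7 = 3330.47
Step 3: Denominator = 34.6 * 2855 * 10.0 = 987830.0
Step 4: K = 3330.47 / 987830.0 = 0.00337 cm/s

0.00337


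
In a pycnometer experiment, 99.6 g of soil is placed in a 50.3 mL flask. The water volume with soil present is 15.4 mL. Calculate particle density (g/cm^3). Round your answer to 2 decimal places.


Step 1: Volume of solids = flask volume - water volume with soil
Step 2: V_solids = 50.3 - 15.4 = 34.9 mL
Step 3: Particle density = mass / V_solids = 99.6 / 34.9 = 2.85 g/cm^3

2.85


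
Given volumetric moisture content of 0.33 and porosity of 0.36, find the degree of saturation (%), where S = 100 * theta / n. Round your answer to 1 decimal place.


Step 1: S = 100 * theta_v / n
Step 2: S = 100 * 0.33 / 0.36
Step 3: S = 91.7%

91.7


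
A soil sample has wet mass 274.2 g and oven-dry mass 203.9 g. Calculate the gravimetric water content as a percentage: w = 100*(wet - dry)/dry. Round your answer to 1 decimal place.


Step 1: Water mass = wet - dry = 274.2 - 203.9 = 70.3 g
Step 2: w = 100 * water mass / dry mass
Step 3: w = 100 * 70.3 / 203.9 = 34.5%

34.5


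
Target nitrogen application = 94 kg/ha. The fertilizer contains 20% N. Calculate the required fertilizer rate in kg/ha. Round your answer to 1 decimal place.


Step 1: Fertilizer rate = target N / (N content / 100)
Step 2: Rate = 94 / (20 / 100)
Step 3: Rate = 94 / 0.2
Step 4: Rate = 470.0 kg/ha

470.0


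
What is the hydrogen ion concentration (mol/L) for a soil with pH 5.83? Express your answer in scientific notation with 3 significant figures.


Step 1: [H+] = 10^(-pH)
Step 2: [H+] = 10^(-5.83)
Step 3: [H+] = 1.48e-06 mol/L

1.48e-06


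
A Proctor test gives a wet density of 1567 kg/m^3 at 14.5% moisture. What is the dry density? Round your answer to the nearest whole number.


Step 1: Dry density = wet density / (1 + w/100)
Step 2: Dry density = 1567 / (1 + 14.5/100)
Step 3: Dry density = 1567 / 1.145
Step 4: Dry density = 1369 kg/m^3

1369


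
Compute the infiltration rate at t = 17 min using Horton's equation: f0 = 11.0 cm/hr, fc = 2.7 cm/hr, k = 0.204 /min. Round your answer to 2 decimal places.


Step 1: f = fc + (f0 - fc) * exp(-k * t)
Step 2: exp(-0.204 * 17) = 0.031179
Step 3: f = 2.7 + (11.0 - 2.7) * 0.031179
Step 4: f = 2.7 + 8.3 * 0.031179
Step 5: f = 2.96 cm/hr

2.96


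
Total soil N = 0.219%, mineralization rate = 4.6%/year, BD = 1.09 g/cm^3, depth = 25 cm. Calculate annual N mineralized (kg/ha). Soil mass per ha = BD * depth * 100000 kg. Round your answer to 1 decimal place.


Step 1: Soil mass per ha = BD * depth * 100000 = 1.09 * 25 * 100000 = 2725000 kg
Step 2: Total N pool = soil mass * N%/100 = 2725000 * 0.219/100 = 5967.75 kg/ha
Step 3: N mineralized = N pool * rate%/100 = 5967.75 * 4.6/100 = 274.5 kg/ha/yr

274.5


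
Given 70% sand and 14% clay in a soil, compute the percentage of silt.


Step 1: sand + silt + clay = 100%
Step 2: silt = 100 - sand - clay
Step 3: silt = 100 - 70 - 14
Step 4: silt = 16%

16


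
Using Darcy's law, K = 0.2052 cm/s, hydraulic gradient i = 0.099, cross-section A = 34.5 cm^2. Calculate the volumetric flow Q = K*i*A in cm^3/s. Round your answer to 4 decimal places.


Step 1: Apply Darcy's law: Q = K * i * A
Step 2: Q = 0.2052 * 0.099 * 34.5
Step 3: Q = 0.7009 cm^3/s

0.7009


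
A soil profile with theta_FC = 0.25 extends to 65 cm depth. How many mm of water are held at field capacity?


Step 1: Water (mm) = theta_FC * depth (cm) * 10
Step 2: Water = 0.25 * 65 * 10
Step 3: Water = 162.5 mm

162.5


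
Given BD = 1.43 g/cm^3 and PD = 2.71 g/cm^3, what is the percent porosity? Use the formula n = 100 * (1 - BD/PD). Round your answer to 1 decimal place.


Step 1: Formula: n = 100 * (1 - BD / PD)
Step 2: n = 100 * (1 - 1.43 / 2.71)
Step 3: n = 100 * (1 - 0.52768)
Step 4: n = 47.2%

47.2


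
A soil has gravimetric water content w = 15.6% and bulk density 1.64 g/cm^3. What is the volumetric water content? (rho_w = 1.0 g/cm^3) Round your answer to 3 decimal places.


Step 1: theta = (w / 100) * BD / rho_w
Step 2: theta = (15.6 / 100) * 1.64 / 1.0
Step 3: theta = 0.156 * 1.64
Step 4: theta = 0.256

0.256
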